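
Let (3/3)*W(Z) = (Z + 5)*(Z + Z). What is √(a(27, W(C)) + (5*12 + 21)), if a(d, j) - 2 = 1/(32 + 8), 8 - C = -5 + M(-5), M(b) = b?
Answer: 9*√410/20 ≈ 9.1118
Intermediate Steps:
C = 18 (C = 8 - (-5 - 5) = 8 - 1*(-10) = 8 + 10 = 18)
W(Z) = 2*Z*(5 + Z) (W(Z) = (Z + 5)*(Z + Z) = (5 + Z)*(2*Z) = 2*Z*(5 + Z))
a(d, j) = 81/40 (a(d, j) = 2 + 1/(32 + 8) = 2 + 1/40 = 81/40)
√(a(27, W(C)) + (5*12 + 21)) = √(81/40 + (5*12 + 21)) = √(81/40 + (60 + 21)) = √(81/40 + 81) = √(3321/40) = 9*√410/20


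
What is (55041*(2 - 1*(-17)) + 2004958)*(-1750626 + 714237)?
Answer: -3161750268693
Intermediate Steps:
(55041*(2 - 1*(-17)) + 2004958)*(-1750626 + 714237) = (55041*(2 + 17) + 2004958)*(-1036389) = (55041*19 + 2004958)*(-1036389) = (1045779 + 2004958)*(-1036389) = 3050737*(-1036389) = -3161750268693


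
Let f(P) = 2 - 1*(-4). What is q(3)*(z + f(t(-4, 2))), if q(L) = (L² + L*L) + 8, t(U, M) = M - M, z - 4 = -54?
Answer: -1144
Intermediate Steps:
z = -50 (z = 4 - 54 = -50)
t(U, M) = 0
q(L) = 8 + 2*L² (q(L) = (L² + L²) + 8 = 2*L² + 8 = 8 + 2*L²)
f(P) = 6 (f(P) = 2 + 4 = 6)
q(3)*(z + f(t(-4, 2))) = (8 + 2*3²)*(-50 + 6) = (8 + 2*9)*(-44) = (8 + 18)*(-44) = 26*(-44) = -1144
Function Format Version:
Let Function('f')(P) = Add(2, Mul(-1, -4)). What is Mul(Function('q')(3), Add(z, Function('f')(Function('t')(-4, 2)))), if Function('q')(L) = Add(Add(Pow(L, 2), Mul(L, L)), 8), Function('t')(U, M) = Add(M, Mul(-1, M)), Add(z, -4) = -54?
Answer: -1144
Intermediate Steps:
z = -50 (z = Add(4, -54) = -50)
Function('t')(U, M) = 0
Function('q')(L) = Add(8, Mul(2, Pow(L, 2))) (Function('q')(L) = Add(Add(Pow(L, 2), Pow(L, 2)), 8) = Add(Mul(2, Pow(L, 2)), 8) = Add(8, Mul(2, Pow(L, 2))))
Function('f')(P) = 6 (Function('f')(P) = Add(2, 4) = 6)
Mul(Function('q')(3), Add(z, Function('f')(Function('t')(-4, 2)))) = Mul(Add(8, Mul(2, Pow(3, 2))), Add(-50, 6)) = Mul(Add(8, Mul(2, 9)), -44) = Mul(Add(8, 18), -44) = Mul(26, -44) = -1144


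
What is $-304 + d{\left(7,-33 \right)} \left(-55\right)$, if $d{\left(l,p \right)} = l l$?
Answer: $-2999$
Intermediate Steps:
$d{\left(l,p \right)} = l^{2}$
$-304 + d{\left(7,-33 \right)} \left(-55\right) = -304 + 7^{2} \left(-55\right) = -304 + 49 \left(-55\right) = -304 - 2695 = -2999$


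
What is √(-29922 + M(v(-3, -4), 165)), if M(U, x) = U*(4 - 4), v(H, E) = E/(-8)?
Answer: I*√29922 ≈ 172.98*I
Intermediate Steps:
v(H, E) = -E/8 (v(H, E) = E*(-⅛) = -E/8)
M(U, x) = 0 (M(U, x) = U*0 = 0)
√(-29922 + M(v(-3, -4), 165)) = √(-29922 + 0) = √(-29922) = I*√29922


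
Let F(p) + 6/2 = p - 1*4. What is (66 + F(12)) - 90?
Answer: -19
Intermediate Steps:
F(p) = -7 + p (F(p) = -3 + (p - 1*4) = -3 + (p - 4) = -3 + (-4 + p) = -7 + p)
(66 + F(12)) - 90 = (66 + (-7 + 12)) - 90 = (66 + 5) - 90 = 71 - 90 = -19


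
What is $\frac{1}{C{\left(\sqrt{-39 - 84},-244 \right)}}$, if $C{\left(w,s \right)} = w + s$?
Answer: $- \frac{244}{59659} - \frac{i \sqrt{123}}{59659} \approx -0.0040899 - 0.0001859 i$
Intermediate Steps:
$C{\left(w,s \right)} = s + w$
$\frac{1}{C{\left(\sqrt{-39 - 84},-244 \right)}} = \frac{1}{-244 + \sqrt{-39 - 84}} = \frac{1}{-244 + \sqrt{-123}} = \frac{1}{-244 + i \sqrt{123}}$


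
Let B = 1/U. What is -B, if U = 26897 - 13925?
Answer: -1/12972 ≈ -7.7089e-5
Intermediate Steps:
U = 12972
B = 1/12972 ≈ 7.7089e-5
-B = -1*1/12972 = -1/12972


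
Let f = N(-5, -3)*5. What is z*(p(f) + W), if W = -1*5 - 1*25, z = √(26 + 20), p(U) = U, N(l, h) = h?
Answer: -45*√46 ≈ -305.21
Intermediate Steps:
f = -15 (f = -3*5 = -15)
z = √46 ≈ 6.7823
W = -30 (W = -5 - 25 = -30)
z*(p(f) + W) = √46*(-15 - 30) = √46*(-45) = -45*√46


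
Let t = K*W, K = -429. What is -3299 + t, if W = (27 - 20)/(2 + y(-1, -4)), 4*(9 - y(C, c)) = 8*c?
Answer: -65684/19 ≈ -3457.1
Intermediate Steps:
y(C, c) = 9 - 2*c
W = 7/19 (W = (27 - 20)/(2 + (9 - 2*(-4))) = 7/(2 + (9 + 8)) = 7/(2 + 17) = 7/19 ≈ 0.36842)
t = -3003/19 (t = -429*7/19 = -3003/19 ≈ -158.05)
-3299 + t = -3299 - 3003/19 = -65684/19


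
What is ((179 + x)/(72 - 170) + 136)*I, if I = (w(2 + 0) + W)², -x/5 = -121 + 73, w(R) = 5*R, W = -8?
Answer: 25818/49 ≈ 526.90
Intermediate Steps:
x = 240 (x = -5*(-121 + 73) = -5*(-48) = 240)
I = 4 (I = (5*(2 + 0) - 8)² = (5*2 - 8)² = (10 - 8)² = 2² = 4)
((179 + x)/(72 - 170) + 136)*I = ((179 + 240)/(72 - 170) + 136)*4 = (419/(-98) + 136)*4 = (419*(-1/98) + 136)*4 = (-419/98 + 136)*4 = (12909/98)*4 = 25818/49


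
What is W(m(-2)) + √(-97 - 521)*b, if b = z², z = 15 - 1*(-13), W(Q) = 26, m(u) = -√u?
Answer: 26 + 784*I*√618 ≈ 26.0 + 19490.0*I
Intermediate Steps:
z = 28 (z = 15 + 13 = 28)
b = 784 (b = 28² = 784)
W(m(-2)) + √(-97 - 521)*b = 26 + √(-97 - 521)*784 = 26 + √(-618)*784 = 26 + (I*√618)*784 = 26 + 784*I*√618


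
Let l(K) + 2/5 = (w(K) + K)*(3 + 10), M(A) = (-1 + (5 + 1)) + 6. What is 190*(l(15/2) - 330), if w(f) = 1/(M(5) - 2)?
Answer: -395789/9 ≈ -43977.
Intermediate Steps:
M(A) = 11 (M(A) = (-1 + 6) + 6 = 5 + 6 = 11)
w(f) = ⅑ (w(f) = 1/(11 - 2) = 1/9 = ⅑)
l(K) = 47/45 + 13*K (l(K) = -⅖ + (⅑ + K)*(3 + 10) = -⅖ + (⅑ + K)*13 = -⅖ + (13/9 + 13*K) = 47/45 + 13*K)
190*(l(15/2) - 330) = 190*((47/45 + 13*(15/2)) - 330) = 190*((47/45 + 195/2) - 330) = 190*(8869/90 - 330) = 190*(-20831/90) = -395789/9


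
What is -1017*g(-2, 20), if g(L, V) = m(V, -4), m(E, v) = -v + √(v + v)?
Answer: -4068 - 2034*I*√2 ≈ -4068.0 - 2876.5*I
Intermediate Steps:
m(E, v) = -v + √2*√v (m(E, v) = -v + √(2*v) = -v + √2*√v)
g(L, V) = 4 + 2*I*√2 (g(L, V) = -1*(-4) + √2*√(-4) = 4 + √2*(2*I) = 4 + 2*I*√2)
-1017*g(-2, 20) = -1017*(4 + 2*I*√2) = -4068 - 2034*I*√2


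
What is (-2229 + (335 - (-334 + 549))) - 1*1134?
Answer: -3243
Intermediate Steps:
(-2229 + (335 - (-334 + 549))) - 1*1134 = (-2229 + (335 - 1*215)) - 1134 = (-2229 + (335 - 215)) - 1134 = (-2229 + 120) - 1134 = -2109 - 1134 = -3243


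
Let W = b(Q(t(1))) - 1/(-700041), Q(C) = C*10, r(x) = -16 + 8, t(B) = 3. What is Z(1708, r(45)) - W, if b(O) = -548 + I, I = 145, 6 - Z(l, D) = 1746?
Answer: -935954818/700041 ≈ -1337.0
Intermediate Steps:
r(x) = -8
Z(l, D) = -1740 (Z(l, D) = 6 - 1*1746 = 6 - 1746 = -1740)
Q(C) = 10*C
b(O) = -403 (b(O) = -548 + 145 = -403)
W = -282116522/700041 (W = -403 - 1/(-700041) = -403 - 1*(-1/700041) = -403 + 1/700041 = -282116522/700041 ≈ -403.00)
Z(1708, r(45)) - W = -1740 - 1*(-282116522/700041) = -1740 + 282116522/700041 = -935954818/700041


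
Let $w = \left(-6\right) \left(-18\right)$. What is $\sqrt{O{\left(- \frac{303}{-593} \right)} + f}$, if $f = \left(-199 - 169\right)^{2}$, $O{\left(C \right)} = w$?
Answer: $2 \sqrt{33883} \approx 368.15$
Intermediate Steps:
$w = 108$
$O{\left(C \right)} = 108$
$f = 135424$ ($f = \left(-368\right)^{2} = 135424$)
$\sqrt{O{\left(- \frac{303}{-593} \right)} + f} = \sqrt{108 + 135424} = \sqrt{135532} = 2 \sqrt{33883}$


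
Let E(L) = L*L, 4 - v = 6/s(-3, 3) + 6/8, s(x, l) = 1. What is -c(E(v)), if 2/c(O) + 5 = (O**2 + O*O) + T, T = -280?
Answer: 256/21839 ≈ 0.011722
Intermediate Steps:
v = -11/4 (v = 4 - (6/1 + 6/8) = 4 - (6*1 + 6*(1/8)) = 4 - (6 + 3/4) = 4 - 1*27/4 = 4 - 27/4 = -11/4 ≈ -2.7500)
E(L) = L**2
c(O) = 2/(-285 + 2*O**2) (c(O) = 2/(-5 + ((O**2 + O*O) - 280)) = 2/(-5 + ((O**2 + O**2) - 280)) = 2/(-5 + (2*O**2 - 280)) = 2/(-5 + (-280 + 2*O**2)) = 2/(-285 + 2*O**2))
-c(E(v)) = -2/(-285 + 2*((-11/4)**2)**2) = -2/(-285 + 2*(121/16)**2) = -2/(-285 + 2*(14641/256)) = -2/(-285 + 14641/128) = -2/(-21839/128) = -2*(-128)/21839 = -1*(-256/21839) = 256/21839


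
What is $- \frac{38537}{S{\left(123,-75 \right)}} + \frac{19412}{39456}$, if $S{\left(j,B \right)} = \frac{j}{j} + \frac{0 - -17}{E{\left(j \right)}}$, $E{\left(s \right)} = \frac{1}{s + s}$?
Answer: $- \frac{4043021}{463608} \approx -8.7208$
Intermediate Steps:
$E{\left(s \right)} = \frac{1}{2 s}$
$S{\left(j,B \right)} = 1 + 34 j$ ($S{\left(j,B \right)} = \frac{j}{j} + \frac{0 - -17}{\frac{1}{2} \frac{1}{j}} = 1 + \left(0 + 17\right) 2 j = 1 + 17 \cdot 2 j = 1 + 34 j$)
$- \frac{38537}{S{\left(123,-75 \right)}} + \frac{19412}{39456} = - \frac{38537}{1 + 34 \cdot 123} + \frac{19412}{39456} = - \frac{38537}{1 + 4182} + 19412 \cdot \frac{1}{39456} = - \frac{38537}{4183} + \frac{4853}{9864} = \left(-38537\right) \frac{1}{4183} + \frac{4853}{9864} = - \frac{433}{47} + \frac{4853}{9864} = - \frac{4043021}{463608}$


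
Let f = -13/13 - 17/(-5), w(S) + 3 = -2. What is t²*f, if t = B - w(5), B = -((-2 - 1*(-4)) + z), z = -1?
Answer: 192/5 ≈ 38.400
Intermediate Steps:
B = -1 (B = -((-2 - 1*(-4)) - 1) = -((-2 + 4) - 1) = -(2 - 1) = -1*1 = -1)
w(S) = -5 (w(S) = -3 - 2 = -5)
t = 4 (t = -1 - 1*(-5) = -1 + 5 = 4)
f = 12/5 (f = -13*1/13 - 17*(-⅕) = -1 + 17/5 = 12/5 ≈ 2.4000)
t²*f = 4²*(12/5) = 16*(12/5) = 192/5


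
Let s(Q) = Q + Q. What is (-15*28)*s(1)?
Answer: -840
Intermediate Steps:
s(Q) = 2*Q
(-15*28)*s(1) = (-15*28)*(2*1) = -420*2 = -840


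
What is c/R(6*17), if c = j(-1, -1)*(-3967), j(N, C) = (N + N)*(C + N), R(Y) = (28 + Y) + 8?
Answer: -7934/69 ≈ -114.99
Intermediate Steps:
R(Y) = 36 + Y
j(N, C) = 2*N*(C + N) (j(N, C) = (2*N)*(C + N) = 2*N*(C + N))
c = -15868 (c = (2*(-1)*(-1 - 1))*(-3967) = (2*(-1)*(-2))*(-3967) = 4*(-3967) = -15868)
c/R(6*17) = -15868/(36 + 6*17) = -15868/(36 + 102) = -15868/138 = -15868*1/138 = -7934/69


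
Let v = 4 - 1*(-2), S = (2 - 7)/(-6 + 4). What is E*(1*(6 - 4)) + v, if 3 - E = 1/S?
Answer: 56/5 ≈ 11.200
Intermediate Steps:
S = 5/2 (S = -5/(-2) = -5*(-½) = 5/2 ≈ 2.5000)
v = 6 (v = 4 + 2 = 6)
E = 13/5 (E = 3 - 1/5/2 = 3 - 1*⅖ = 3 - ⅖ = 13/5 ≈ 2.6000)
E*(1*(6 - 4)) + v = 13*(1*(6 - 4))/5 + 6 = 13*(1*2)/5 + 6 = (13/5)*2 + 6 = 26/5 + 6 = 56/5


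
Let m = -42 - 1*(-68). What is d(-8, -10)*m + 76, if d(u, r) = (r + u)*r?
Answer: 4756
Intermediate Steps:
d(u, r) = r*(r + u)
m = 26 (m = -42 + 68 = 26)
d(-8, -10)*m + 76 = -10*(-10 - 8)*26 + 76 = -10*(-18)*26 + 76 = 180*26 + 76 = 4680 + 76 = 4756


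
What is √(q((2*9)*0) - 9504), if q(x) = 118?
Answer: 19*I*√26 ≈ 96.881*I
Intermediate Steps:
√(q((2*9)*0) - 9504) = √(118 - 9504) = √(-9386) = 19*I*√26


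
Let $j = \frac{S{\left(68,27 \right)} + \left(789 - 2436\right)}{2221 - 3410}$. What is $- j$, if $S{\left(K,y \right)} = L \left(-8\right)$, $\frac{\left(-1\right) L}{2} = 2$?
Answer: $- \frac{1615}{1189} \approx -1.3583$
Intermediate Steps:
$L = -4$ ($L = \left(-2\right) 2 = -4$)
$S{\left(K,y \right)} = 32$ ($S{\left(K,y \right)} = \left(-4\right) \left(-8\right) = 32$)
$j = \frac{1615}{1189}$ ($j = \frac{32 + \left(789 - 2436\right)}{2221 - 3410} = \frac{32 + \left(789 - 2436\right)}{-1189} = \left(32 - 1647\right) \left(- \frac{1}{1189}\right) = \left(-1615\right) \left(- \frac{1}{1189}\right) = \frac{1615}{1189} \approx 1.3583$)
$- j = \left(-1\right) \frac{1615}{1189} = - \frac{1615}{1189}$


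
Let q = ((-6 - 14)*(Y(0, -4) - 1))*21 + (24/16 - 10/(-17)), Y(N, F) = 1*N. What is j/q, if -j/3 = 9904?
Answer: -1010208/14351 ≈ -70.393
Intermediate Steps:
j = -29712 (j = -3*9904 = -29712)
Y(N, F) = N
q = 14351/34 (q = ((-6 - 14)*(0 - 1))*21 + (24/16 - 10/(-17)) = -20*(-1)*21 + (24*(1/16) - 10*(-1/17)) = 20*21 + (3/2 + 10/17) = 420 + 71/34 = 14351/34 ≈ 422.09)
j/q = -29712/14351/34 = -29712*34/14351 = -1010208/14351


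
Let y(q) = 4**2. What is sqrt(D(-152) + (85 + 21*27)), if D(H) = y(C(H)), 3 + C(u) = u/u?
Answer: 2*sqrt(167) ≈ 25.846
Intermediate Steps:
C(u) = -2 (C(u) = -3 + u/u = -3 + 1 = -2)
y(q) = 16
D(H) = 16
sqrt(D(-152) + (85 + 21*27)) = sqrt(16 + (85 + 21*27)) = sqrt(16 + (85 + 567)) = sqrt(16 + 652) = sqrt(668) = 2*sqrt(167)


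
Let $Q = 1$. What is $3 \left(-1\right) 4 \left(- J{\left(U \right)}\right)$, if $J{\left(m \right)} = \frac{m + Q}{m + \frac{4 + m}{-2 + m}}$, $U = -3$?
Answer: $\frac{15}{2} \approx 7.5$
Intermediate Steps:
$J{\left(m \right)} = \frac{1 + m}{m + \frac{4 + m}{-2 + m}}$ ($J{\left(m \right)} = \frac{m + 1}{m + \frac{4 + m}{-2 + m}} = \frac{1 + m}{m + \frac{4 + m}{-2 + m}}$)
$3 \left(-1\right) 4 \left(- J{\left(U \right)}\right) = 3 \left(-1\right) 4 \left(- \frac{-2 + \left(-3\right)^{2} - -3}{4 + \left(-3\right)^{2} - -3}\right) = \left(-3\right) 4 \left(- \frac{-2 + 9 + 3}{4 + 9 + 3}\right) = - 12 \left(- \frac{10}{16}\right) = - 12 \left(\left(-1\right) \frac{5}{8}\right) = \left(-12\right) \left(- \frac{5}{8}\right) = \frac{15}{2}$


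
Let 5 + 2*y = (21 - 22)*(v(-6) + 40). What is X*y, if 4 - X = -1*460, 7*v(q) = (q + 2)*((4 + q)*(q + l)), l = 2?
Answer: -65656/7 ≈ -9379.4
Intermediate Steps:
v(q) = (2 + q)²*(4 + q)/7 (v(q) = ((q + 2)*((4 + q)*(q + 2)))/7 = ((2 + q)*((4 + q)*(2 + q)))/7 = ((2 + q)*((2 + q)*(4 + q)))/7 = ((2 + q)²*(4 + q))/7 = (2 + q)²*(4 + q)/7)
X = 464 (X = 4 - (-1)*460 = 4 - 1*(-460) = 4 + 460 = 464)
y = -283/14 (y = -5/2 + ((21 - 22)*((16/7 + (⅐)*(-6)³ + (8/7)*(-6)² + (20/7)*(-6)) + 40))/2 = -5/2 + (-((16/7 + (⅐)*(-216) + (8/7)*36 - 120/7) + 40))/2 = -5/2 + (-((16/7 - 216/7 + 288/7 - 120/7) + 40))/2 = -5/2 + (-(-32/7 + 40))/2 = -5/2 + (-1*248/7)/2 = -5/2 + (½)*(-248/7) = -5/2 - 124/7 = -283/14 ≈ -20.214)
X*y = 464*(-283/14) = -65656/7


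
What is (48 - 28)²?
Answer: 400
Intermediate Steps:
(48 - 28)² = 20² = 400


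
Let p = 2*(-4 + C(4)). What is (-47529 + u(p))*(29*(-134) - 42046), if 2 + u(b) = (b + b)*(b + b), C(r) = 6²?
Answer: 1430644004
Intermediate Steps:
C(r) = 36
p = 64 (p = 2*(-4 + 36) = 2*32 = 64)
u(b) = -2 + 4*b² (u(b) = -2 + (b + b)*(b + b) = -2 + (2*b)*(2*b) = -2 + 4*b²)
(-47529 + u(p))*(29*(-134) - 42046) = (-47529 + (-2 + 4*64²))*(29*(-134) - 42046) = (-47529 + (-2 + 4*4096))*(-3886 - 42046) = (-47529 + (-2 + 16384))*(-45932) = (-47529 + 16382)*(-45932) = -31147*(-45932) = 1430644004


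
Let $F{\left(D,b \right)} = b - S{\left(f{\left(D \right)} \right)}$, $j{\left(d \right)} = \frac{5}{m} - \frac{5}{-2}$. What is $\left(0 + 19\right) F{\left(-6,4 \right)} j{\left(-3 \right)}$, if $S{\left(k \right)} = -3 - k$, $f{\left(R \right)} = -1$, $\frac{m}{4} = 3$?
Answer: $\frac{665}{2} \approx 332.5$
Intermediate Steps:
$m = 12$ ($m = 4 \cdot 3 = 12$)
$j{\left(d \right)} = \frac{35}{12}$ ($j{\left(d \right)} = \frac{5}{12} - \frac{5}{-2} = 5 \cdot \frac{1}{12} - - \frac{5}{2} = \frac{5}{12} + \frac{5}{2} = \frac{35}{12}$)
$F{\left(D,b \right)} = 2 + b$ ($F{\left(D,b \right)} = b - \left(-3 - -1\right) = b - \left(-3 + 1\right) = b - -2 = b + 2 = 2 + b$)
$\left(0 + 19\right) F{\left(-6,4 \right)} j{\left(-3 \right)} = \left(0 + 19\right) \left(2 + 4\right) \frac{35}{12} = 19 \cdot 6 \cdot \frac{35}{12} = 114 \cdot \frac{35}{12} = \frac{665}{2}$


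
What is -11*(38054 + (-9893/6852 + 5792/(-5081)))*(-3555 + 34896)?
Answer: -152237503933441927/11605004 ≈ -1.3118e+10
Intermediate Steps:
-11*(38054 + (-9893/6852 + 5792/(-5081)))*(-3555 + 34896) = -11*(38054 + (-9893*1/6852 + 5792*(-1/5081)))*31341 = -11*(38054 + (-9893/6852 - 5792/5081))*31341 = -11*(38054 - 89953117/34815012)*31341 = -14572365648841*31341/34815012 = -11*13839773084858357/11605004 = -152237503933441927/11605004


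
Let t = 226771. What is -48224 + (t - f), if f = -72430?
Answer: 250977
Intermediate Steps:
-48224 + (t - f) = -48224 + (226771 - 1*(-72430)) = -48224 + (226771 + 72430) = -48224 + 299201 = 250977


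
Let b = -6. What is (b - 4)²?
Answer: 100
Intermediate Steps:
(b - 4)² = (-6 - 4)² = (-10)² = 100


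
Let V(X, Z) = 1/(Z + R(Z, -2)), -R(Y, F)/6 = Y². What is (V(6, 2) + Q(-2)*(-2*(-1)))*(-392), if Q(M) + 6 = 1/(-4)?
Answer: 54096/11 ≈ 4917.8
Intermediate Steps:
R(Y, F) = -6*Y²
Q(M) = -25/4 (Q(M) = -6 + 1/(-4) = -6 - ¼ = -25/4)
V(X, Z) = 1/(Z - 6*Z²)
(V(6, 2) + Q(-2)*(-2*(-1)))*(-392) = (-1/(2*(-1 + 6*2)) - (-25)*(-1)/2)*(-392) = (-1*½/(-1 + 12) - 25/4*2)*(-392) = (-1*½/11 - 25/2)*(-392) = (-1*½*1/11 - 25/2)*(-392) = (-1/22 - 25/2)*(-392) = -138/11*(-392) = 54096/11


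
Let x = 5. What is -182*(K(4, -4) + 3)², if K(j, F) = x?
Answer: -11648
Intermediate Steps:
K(j, F) = 5
-182*(K(4, -4) + 3)² = -182*(5 + 3)² = -182*8² = -182*64 = -11648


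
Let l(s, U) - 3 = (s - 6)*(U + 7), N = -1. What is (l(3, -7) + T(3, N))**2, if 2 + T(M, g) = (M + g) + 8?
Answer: 121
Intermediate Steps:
l(s, U) = 3 + (-6 + s)*(7 + U) (l(s, U) = 3 + (s - 6)*(U + 7) = 3 + (-6 + s)*(7 + U))
T(M, g) = 6 + M + g (T(M, g) = -2 + ((M + g) + 8) = -2 + (8 + M + g) = 6 + M + g)
(l(3, -7) + T(3, N))**2 = ((-39 - 6*(-7) + 7*3 - 7*3) + (6 + 3 - 1))**2 = ((-39 + 42 + 21 - 21) + 8)**2 = (3 + 8)**2 = 11**2 = 121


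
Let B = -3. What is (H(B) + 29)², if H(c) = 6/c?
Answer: 729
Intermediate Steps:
(H(B) + 29)² = (6/(-3) + 29)² = (6*(-⅓) + 29)² = (-2 + 29)² = 27² = 729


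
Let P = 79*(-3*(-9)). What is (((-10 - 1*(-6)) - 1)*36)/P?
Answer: -20/237 ≈ -0.084388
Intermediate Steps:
P = 2133 (P = 79*27 = 2133)
(((-10 - 1*(-6)) - 1)*36)/P = (((-10 - 1*(-6)) - 1)*36)/2133 = (((-10 + 6) - 1)*36)*(1/2133) = ((-4 - 1)*36)*(1/2133) = -5*36*(1/2133) = -180*1/2133 = -20/237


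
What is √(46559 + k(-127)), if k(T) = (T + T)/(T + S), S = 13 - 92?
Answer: 6*√13721042/103 ≈ 215.78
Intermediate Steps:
S = -79
k(T) = 2*T/(-79 + T) (k(T) = (T + T)/(T - 79) = (2*T)/(-79 + T) = 2*T/(-79 + T))
√(46559 + k(-127)) = √(46559 + 2*(-127)/(-79 - 127)) = √(46559 + 2*(-127)/(-206)) = √(46559 + 2*(-127)*(-1/206)) = √(46559 + 127/103) = √(4795704/103) = 6*√13721042/103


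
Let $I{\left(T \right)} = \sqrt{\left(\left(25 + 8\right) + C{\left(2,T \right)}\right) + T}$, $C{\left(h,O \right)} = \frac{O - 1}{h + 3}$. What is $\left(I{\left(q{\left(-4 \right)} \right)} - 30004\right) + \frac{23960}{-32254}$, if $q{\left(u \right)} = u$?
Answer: $- \frac{483886488}{16127} + 2 \sqrt{7} \approx -29999.0$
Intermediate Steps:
$C{\left(h,O \right)} = \frac{-1 + O}{3 + h}$
$I{\left(T \right)} = \sqrt{\frac{164}{5} + \frac{6 T}{5}}$ ($I{\left(T \right)} = \sqrt{\left(\left(25 + 8\right) + \frac{-1 + T}{3 + 2}\right) + T} = \sqrt{\left(33 + \frac{-1 + T}{5}\right) + T} = \sqrt{\left(33 + \left(- \frac{1}{5} + \frac{T}{5}\right)\right) + T} = \sqrt{\left(\frac{164}{5} + \frac{T}{5}\right) + T} = \sqrt{\frac{164}{5} + \frac{6 T}{5}}$)
$\left(I{\left(q{\left(-4 \right)} \right)} - 30004\right) + \frac{23960}{-32254} = \left(\frac{\sqrt{820 + 30 \left(-4\right)}}{5} - 30004\right) + \frac{23960}{-32254} = \left(\frac{\sqrt{820 - 120}}{5} - 30004\right) + 23960 \left(- \frac{1}{32254}\right) = \left(\frac{\sqrt{700}}{5} - 30004\right) - \frac{11980}{16127} = \left(\frac{10 \sqrt{7}}{5} - 30004\right) - \frac{11980}{16127} = \left(2 \sqrt{7} - 30004\right) - \frac{11980}{16127} = \left(-30004 + 2 \sqrt{7}\right) - \frac{11980}{16127} = - \frac{483886488}{16127} + 2 \sqrt{7}$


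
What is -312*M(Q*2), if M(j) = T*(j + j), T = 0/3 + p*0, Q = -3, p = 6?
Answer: 0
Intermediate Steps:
T = 0 (T = 0/3 + 6*0 = 0*(1/3) + 0 = 0 + 0 = 0)
M(j) = 0 (M(j) = 0*(j + j) = 0*(2*j) = 0)
-312*M(Q*2) = -312*0 = 0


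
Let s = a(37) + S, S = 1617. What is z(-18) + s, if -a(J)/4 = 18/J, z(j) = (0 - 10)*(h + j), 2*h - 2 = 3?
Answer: 65492/37 ≈ 1770.1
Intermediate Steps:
h = 5/2 (h = 1 + (½)*3 = 1 + 3/2 = 5/2 ≈ 2.5000)
z(j) = -25 - 10*j (z(j) = (0 - 10)*(5/2 + j) = -10*(5/2 + j) = -25 - 10*j)
a(J) = -72/J
s = 59757/37 (s = -72/37 + 1617 = 59757/37 ≈ 1615.1)
z(-18) + s = (-25 - 10*(-18)) + 59757/37 = (-25 + 180) + 59757/37 = 155 + 59757/37 = 65492/37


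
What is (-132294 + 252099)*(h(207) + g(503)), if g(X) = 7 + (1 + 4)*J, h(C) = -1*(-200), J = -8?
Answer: 20007435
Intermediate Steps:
h(C) = 200
g(X) = -33 (g(X) = 7 + (1 + 4)*(-8) = 7 + 5*(-8) = 7 - 40 = -33)
(-132294 + 252099)*(h(207) + g(503)) = (-132294 + 252099)*(200 - 33) = 119805*167 = 20007435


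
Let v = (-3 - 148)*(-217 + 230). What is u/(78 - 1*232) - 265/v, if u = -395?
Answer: 816195/302302 ≈ 2.6999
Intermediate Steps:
v = -1963 (v = -151*13 = -1963)
u/(78 - 1*232) - 265/v = -395/(78 - 1*232) - 265/(-1963) = -395/(78 - 232) - 265*(-1/1963) = -395/(-154) + 265/1963 = -395*(-1/154) + 265/1963 = 395/154 + 265/1963 = 816195/302302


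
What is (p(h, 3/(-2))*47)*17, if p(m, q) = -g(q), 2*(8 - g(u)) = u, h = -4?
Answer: -27965/4 ≈ -6991.3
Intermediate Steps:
g(u) = 8 - u/2
p(m, q) = -8 + q/2 (p(m, q) = -(8 - q/2) = -8 + q/2)
(p(h, 3/(-2))*47)*17 = ((-8 + (3/(-2))/2)*47)*17 = ((-8 + (3*(-½))/2)*47)*17 = ((-8 + (½)*(-3/2))*47)*17 = ((-8 - ¾)*47)*17 = -35/4*47*17 = -1645/4*17 = -27965/4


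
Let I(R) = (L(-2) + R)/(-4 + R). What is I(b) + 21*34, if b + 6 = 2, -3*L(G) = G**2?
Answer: 2144/3 ≈ 714.67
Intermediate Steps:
L(G) = -G**2/3
b = -4 (b = -6 + 2 = -4)
I(R) = (-4/3 + R)/(-4 + R) (I(R) = (-1/3*(-2)**2 + R)/(-4 + R) = (-1/3*4 + R)/(-4 + R) = (-4/3 + R)/(-4 + R))
I(b) + 21*34 = (-4/3 - 4)/(-4 - 4) + 21*34 = -16/3/(-8) + 714 = -1/8*(-16/3) + 714 = 2/3 + 714 = 2144/3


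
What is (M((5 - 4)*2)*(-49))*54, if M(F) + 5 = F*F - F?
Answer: 7938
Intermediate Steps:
M(F) = -5 + F**2 - F (M(F) = -5 + (F*F - F) = -5 + (F**2 - F) = -5 + F**2 - F)
(M((5 - 4)*2)*(-49))*54 = ((-5 + ((5 - 4)*2)**2 - (5 - 4)*2)*(-49))*54 = ((-5 + (1*2)**2 - 2)*(-49))*54 = ((-5 + 2**2 - 1*2)*(-49))*54 = ((-5 + 4 - 2)*(-49))*54 = -3*(-49)*54 = 147*54 = 7938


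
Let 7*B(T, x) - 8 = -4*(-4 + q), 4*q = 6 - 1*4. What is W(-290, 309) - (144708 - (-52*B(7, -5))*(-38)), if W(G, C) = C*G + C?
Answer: -1594591/7 ≈ -2.2780e+5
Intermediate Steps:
q = ½ (q = (6 - 1*4)/4 = (6 - 4)/4 = (¼)*2 = ½ ≈ 0.50000)
W(G, C) = C + C*G
B(T, x) = 22/7 (B(T, x) = 8/7 + (-4*(-4 + ½))/7 = 8/7 + (-4*(-7/2))/7 = 8/7 + (⅐)*14 = 8/7 + 2 = 22/7)
W(-290, 309) - (144708 - (-52*B(7, -5))*(-38)) = 309*(1 - 290) - (144708 - (-52*22/7)*(-38)) = 309*(-289) - (144708 - (-1144)*(-38)/7) = -89301 - (144708 - 1*43472/7) = -89301 - (144708 - 43472/7) = -89301 - 1*969484/7 = -89301 - 969484/7 = -1594591/7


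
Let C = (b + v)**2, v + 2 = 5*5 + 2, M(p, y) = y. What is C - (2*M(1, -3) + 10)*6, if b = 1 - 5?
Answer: 417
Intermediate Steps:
b = -4
v = 25 (v = -2 + (5*5 + 2) = -2 + (25 + 2) = -2 + 27 = 25)
C = 441 (C = (-4 + 25)**2 = 21**2 = 441)
C - (2*M(1, -3) + 10)*6 = 441 - (2*(-3) + 10)*6 = 441 - (-6 + 10)*6 = 441 - 4*6 = 441 - 1*24 = 441 - 24 = 417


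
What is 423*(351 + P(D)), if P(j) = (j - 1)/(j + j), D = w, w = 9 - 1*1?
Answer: 2378529/16 ≈ 1.4866e+5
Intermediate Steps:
w = 8 (w = 9 - 1 = 8)
D = 8
P(j) = (-1 + j)/(2*j) (P(j) = (-1 + j)/((2*j)) = (-1 + j)*(1/(2*j)) = (-1 + j)/(2*j))
423*(351 + P(D)) = 423*(351 + (1/2)*(-1 + 8)/8) = 423*(351 + (1/2)*(1/8)*7) = 423*(351 + 7/16) = 423*(5623/16) = 2378529/16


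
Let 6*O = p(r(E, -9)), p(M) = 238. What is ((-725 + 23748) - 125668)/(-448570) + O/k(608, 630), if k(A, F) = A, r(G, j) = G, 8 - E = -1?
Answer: 24060431/81819168 ≈ 0.29407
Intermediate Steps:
E = 9 (E = 8 - 1*(-1) = 8 + 1 = 9)
O = 119/3 (O = (⅙)*238 = 119/3 ≈ 39.667)
((-725 + 23748) - 125668)/(-448570) + O/k(608, 630) = ((-725 + 23748) - 125668)/(-448570) + (119/3)/608 = (23023 - 125668)*(-1/448570) + (119/3)*(1/608) = -102645*(-1/448570) + 119/1824 = 20529/89714 + 119/1824 = 24060431/81819168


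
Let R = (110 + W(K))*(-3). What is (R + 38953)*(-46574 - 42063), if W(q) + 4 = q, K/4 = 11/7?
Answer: -23959733381/7 ≈ -3.4228e+9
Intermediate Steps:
K = 44/7 (K = 4*(11/7) = 44/7 ≈ 6.2857)
W(q) = -4 + q
R = -2358/7 (R = (110 + (-4 + 44/7))*(-3) = (110 + 16/7)*(-3) = (786/7)*(-3) = -2358/7 ≈ -336.86)
(R + 38953)*(-46574 - 42063) = (-2358/7 + 38953)*(-46574 - 42063) = (270313/7)*(-88637) = -23959733381/7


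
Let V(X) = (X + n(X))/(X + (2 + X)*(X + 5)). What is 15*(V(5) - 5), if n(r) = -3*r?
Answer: -77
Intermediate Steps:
V(X) = -2*X/(X + (2 + X)*(5 + X)) (V(X) = (X - 3*X)/(X + (2 + X)*(X + 5)) = (-2*X)/(X + (2 + X)*(5 + X)) = -2*X/(X + (2 + X)*(5 + X)))
15*(V(5) - 5) = 15*(-2*5/(10 + 5**2 + 8*5) - 5) = 15*(-2*5/(10 + 25 + 40) - 5) = 15*(-2*5/75 - 5) = 15*(-2*5*1/75 - 5) = 15*(-2/15 - 5) = 15*(-77/15) = -77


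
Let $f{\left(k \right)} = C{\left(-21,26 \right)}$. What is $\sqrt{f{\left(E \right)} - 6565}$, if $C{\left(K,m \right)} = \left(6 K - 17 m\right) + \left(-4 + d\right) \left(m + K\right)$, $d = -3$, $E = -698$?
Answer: $32 i \sqrt{7} \approx 84.664 i$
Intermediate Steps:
$C{\left(K,m \right)} = - K - 24 m$ ($C{\left(K,m \right)} = \left(6 K - 17 m\right) + \left(-4 - 3\right) \left(m + K\right) = \left(- 17 m + 6 K\right) - 7 \left(K + m\right) = \left(- 17 m + 6 K\right) - \left(7 K + 7 m\right) = - K - 24 m$)
$f{\left(k \right)} = -603$ ($f{\left(k \right)} = \left(-1\right) \left(-21\right) - 624 = 21 - 624 = -603$)
$\sqrt{f{\left(E \right)} - 6565} = \sqrt{-603 - 6565} = \sqrt{-7168} = 32 i \sqrt{7}$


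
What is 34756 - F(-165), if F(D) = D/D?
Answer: 34755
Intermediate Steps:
F(D) = 1
34756 - F(-165) = 34756 - 1*1 = 34756 - 1 = 34755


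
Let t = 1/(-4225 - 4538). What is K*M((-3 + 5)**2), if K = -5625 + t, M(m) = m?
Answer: -197167504/8763 ≈ -22500.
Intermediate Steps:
t = -1/8763 (t = 1/(-8763) = -1/8763 ≈ -0.00011412)
K = -49291876/8763 (K = -5625 - 1/8763 = -49291876/8763 ≈ -5625.0)
K*M((-3 + 5)**2) = -49291876*(-3 + 5)**2/8763 = -49291876/8763*2**2 = -49291876/8763*4 = -197167504/8763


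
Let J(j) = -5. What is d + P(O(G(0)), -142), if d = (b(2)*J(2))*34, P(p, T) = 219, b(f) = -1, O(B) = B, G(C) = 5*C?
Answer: 389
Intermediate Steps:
d = 170 (d = -1*(-5)*34 = 5*34 = 170)
d + P(O(G(0)), -142) = 170 + 219 = 389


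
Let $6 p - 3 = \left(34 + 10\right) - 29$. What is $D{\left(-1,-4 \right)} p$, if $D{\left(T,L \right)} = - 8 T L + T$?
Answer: $-99$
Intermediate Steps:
$p = 3$ ($p = \frac{1}{2} + \frac{\left(34 + 10\right) - 29}{6} = \frac{1}{2} + \frac{44 - 29}{6} = \frac{1}{2} + \frac{1}{6} \cdot 15 = \frac{1}{2} + \frac{5}{2} = 3$)
$D{\left(T,L \right)} = T - 8 L T$ ($D{\left(T,L \right)} = - 8 L T + T = T - 8 L T$)
$D{\left(-1,-4 \right)} p = - (1 - -32) 3 = - (1 + 32) 3 = \left(-1\right) 33 \cdot 3 = \left(-33\right) 3 = -99$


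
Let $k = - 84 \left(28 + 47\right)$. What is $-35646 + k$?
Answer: $-41946$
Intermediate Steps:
$k = -6300$ ($k = \left(-84\right) 75 = -6300$)
$-35646 + k = -35646 - 6300 = -41946$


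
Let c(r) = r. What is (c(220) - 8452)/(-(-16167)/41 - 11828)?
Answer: 337512/468781 ≈ 0.71998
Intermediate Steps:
(c(220) - 8452)/(-(-16167)/41 - 11828) = (220 - 8452)/(-(-16167)/41 - 11828) = -8232/(-(-16167)/41 - 11828) = -8232/(-317*(-51/41) - 11828) = -8232/(16167/41 - 11828) = -8232/(-468781/41) = -8232*(-41/468781) = 337512/468781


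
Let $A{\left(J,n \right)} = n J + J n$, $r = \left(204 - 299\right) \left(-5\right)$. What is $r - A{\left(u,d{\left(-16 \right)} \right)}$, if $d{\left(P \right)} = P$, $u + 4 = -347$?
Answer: $-10757$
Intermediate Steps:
$u = -351$ ($u = -4 - 347 = -351$)
$r = 475$ ($r = \left(-95\right) \left(-5\right) = 475$)
$A{\left(J,n \right)} = 2 J n$ ($A{\left(J,n \right)} = J n + J n = 2 J n$)
$r - A{\left(u,d{\left(-16 \right)} \right)} = 475 - 2 \left(-351\right) \left(-16\right) = 475 - 11232 = -10757$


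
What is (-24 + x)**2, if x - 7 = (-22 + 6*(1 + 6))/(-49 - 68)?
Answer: 4036081/13689 ≈ 294.84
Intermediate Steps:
x = 799/117 (x = 7 + (-22 + 6*(1 + 6))/(-49 - 68) = 7 + (-22 + 6*7)/(-117) = 7 + (-22 + 42)*(-1/117) = 7 + 20*(-1/117) = 7 - 20/117 = 799/117 ≈ 6.8291)
(-24 + x)**2 = (-24 + 799/117)**2 = (-2009/117)**2 = 4036081/13689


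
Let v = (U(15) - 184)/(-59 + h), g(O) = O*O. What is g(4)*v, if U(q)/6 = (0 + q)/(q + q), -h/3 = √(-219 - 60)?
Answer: 21358/749 - 3258*I*√31/749 ≈ 28.515 - 24.219*I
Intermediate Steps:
h = -9*I*√31 (h = -3*√(-219 - 60) = -9*I*√31 ≈ -50.11*I)
g(O) = O²
U(q) = 3 (U(q) = 6*((0 + q)/(q + q)) = 6*(q/((2*q))) = 6*(q*(1/(2*q))) = 6*(½) = 3)
v = -181/(-59 - 9*I*√31) (v = (3 - 184)/(-59 - 9*I*√31) = -181/(-59 - 9*I*√31) ≈ 1.7822 - 1.5137*I)
g(4)*v = 4²*(10679/5992 - 1629*I*√31/5992) = 16*(10679/5992 - 1629*I*√31/5992) = 21358/749 - 3258*I*√31/749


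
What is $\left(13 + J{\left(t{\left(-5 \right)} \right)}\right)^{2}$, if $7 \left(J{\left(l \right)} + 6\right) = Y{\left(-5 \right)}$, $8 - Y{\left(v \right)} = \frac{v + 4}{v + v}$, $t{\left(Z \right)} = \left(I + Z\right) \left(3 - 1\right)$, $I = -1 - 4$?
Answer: $\frac{323761}{4900} \approx 66.074$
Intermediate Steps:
$I = -5$ ($I = -1 - 4 = -5$)
$t{\left(Z \right)} = -10 + 2 Z$ ($t{\left(Z \right)} = \left(-5 + Z\right) \left(3 - 1\right) = \left(-5 + Z\right) 2 = -10 + 2 Z$)
$Y{\left(v \right)} = 8 - \frac{4 + v}{2 v}$ ($Y{\left(v \right)} = 8 - \frac{v + 4}{v + v} = 8 - \frac{4 + v}{2 v}$)
$J{\left(l \right)} = - \frac{341}{70}$ ($J{\left(l \right)} = -6 + \frac{\frac{15}{2} - \frac{2}{-5}}{7} = -6 + \frac{\frac{15}{2} - - \frac{2}{5}}{7} = -6 + \frac{\frac{15}{2} + \frac{2}{5}}{7} = -6 + \frac{1}{7} \cdot \frac{79}{10} = -6 + \frac{79}{70} = - \frac{341}{70}$)
$\left(13 + J{\left(t{\left(-5 \right)} \right)}\right)^{2} = \left(13 - \frac{341}{70}\right)^{2} = \left(\frac{569}{70}\right)^{2} = \frac{323761}{4900}$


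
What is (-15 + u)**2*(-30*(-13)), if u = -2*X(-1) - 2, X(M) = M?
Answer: 87750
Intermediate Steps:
u = 0 (u = -2*(-1) - 2 = 2 - 2 = 0)
(-15 + u)**2*(-30*(-13)) = (-15 + 0)**2*(-30*(-13)) = (-15)**2*390 = 225*390 = 87750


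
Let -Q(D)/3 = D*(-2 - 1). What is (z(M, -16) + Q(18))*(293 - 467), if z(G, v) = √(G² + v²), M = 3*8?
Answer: -28188 - 1392*√13 ≈ -33207.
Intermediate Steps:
M = 24
Q(D) = 9*D (Q(D) = -3*D*(-2 - 1) = -3*D*(-3) = -(-9)*D = 9*D)
(z(M, -16) + Q(18))*(293 - 467) = (√(24² + (-16)²) + 9*18)*(293 - 467) = (√(576 + 256) + 162)*(-174) = (√832 + 162)*(-174) = (8*√13 + 162)*(-174) = (162 + 8*√13)*(-174) = -28188 - 1392*√13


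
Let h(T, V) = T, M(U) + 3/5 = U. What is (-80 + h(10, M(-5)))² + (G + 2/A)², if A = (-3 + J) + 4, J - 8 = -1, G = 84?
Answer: 191969/16 ≈ 11998.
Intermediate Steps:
J = 7 (J = 8 - 1 = 7)
M(U) = -⅗ + U
A = 8 (A = (-3 + 7) + 4 = 4 + 4 = 8)
(-80 + h(10, M(-5)))² + (G + 2/A)² = (-80 + 10)² + (84 + 2/8)² = (-70)² + (84 + 2*(⅛))² = 4900 + (84 + ¼)² = 4900 + (337/4)² = 4900 + 113569/16 = 191969/16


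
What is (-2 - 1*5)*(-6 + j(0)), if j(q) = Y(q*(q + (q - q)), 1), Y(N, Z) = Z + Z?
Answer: 28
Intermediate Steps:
Y(N, Z) = 2*Z
j(q) = 2 (j(q) = 2*1 = 2)
(-2 - 1*5)*(-6 + j(0)) = (-2 - 1*5)*(-6 + 2) = (-2 - 5)*(-4) = -7*(-4) = 28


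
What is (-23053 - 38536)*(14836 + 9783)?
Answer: -1516259591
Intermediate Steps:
(-23053 - 38536)*(14836 + 9783) = -61589*24619 = -1516259591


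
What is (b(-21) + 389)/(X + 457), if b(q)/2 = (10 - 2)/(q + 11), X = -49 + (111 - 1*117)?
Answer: 1937/2010 ≈ 0.96368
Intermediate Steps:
X = -55 (X = -49 + (111 - 117) = -49 - 6 = -55)
b(q) = 16/(11 + q) (b(q) = 2*((10 - 2)/(q + 11)) = 2*(8/(11 + q)) = 16/(11 + q))
(b(-21) + 389)/(X + 457) = (16/(11 - 21) + 389)/(-55 + 457) = (16/(-10) + 389)/402 = (16*(-⅒) + 389)*(1/402) = (-8/5 + 389)*(1/402) = (1937/5)*(1/402) = 1937/2010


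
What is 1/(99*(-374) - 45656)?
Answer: -1/82682 ≈ -1.2095e-5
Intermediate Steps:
1/(99*(-374) - 45656) = 1/(-37026 - 45656) = 1/(-82682) = -1/82682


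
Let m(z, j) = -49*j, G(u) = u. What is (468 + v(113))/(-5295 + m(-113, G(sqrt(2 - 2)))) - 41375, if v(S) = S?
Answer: -219081206/5295 ≈ -41375.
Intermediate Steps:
(468 + v(113))/(-5295 + m(-113, G(sqrt(2 - 2)))) - 41375 = (468 + 113)/(-5295 - 49*sqrt(2 - 2)) - 41375 = 581/(-5295 - 49*sqrt(0)) - 41375 = 581/(-5295 - 49*0) - 41375 = 581/(-5295 + 0) - 41375 = 581/(-5295) - 41375 = 581*(-1/5295) - 41375 = -581/5295 - 41375 = -219081206/5295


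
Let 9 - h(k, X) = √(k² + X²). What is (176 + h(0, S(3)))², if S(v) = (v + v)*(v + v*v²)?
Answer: 25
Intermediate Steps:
S(v) = 2*v*(v + v³) (S(v) = (2*v)*(v + v³) = 2*v*(v + v³))
h(k, X) = 9 - √(X² + k²) (h(k, X) = 9 - √(k² + X²) = 9 - √(X² + k²))
(176 + h(0, S(3)))² = (176 + (9 - √((2*3²*(1 + 3²))² + 0²)))² = (176 + (9 - √((2*9*(1 + 9))² + 0)))² = (176 + (9 - √((2*9*10)² + 0)))² = (176 + (9 - √(180² + 0)))² = (176 + (9 - √(32400 + 0)))² = (176 + (9 - √32400))² = (176 + (9 - 1*180))² = (176 + (9 - 180))² = (176 - 171)² = 5² = 25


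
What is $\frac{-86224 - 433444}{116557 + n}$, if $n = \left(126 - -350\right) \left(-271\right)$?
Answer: $\frac{519668}{12439} \approx 41.777$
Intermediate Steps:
$n = -128996$ ($n = \left(126 + 350\right) \left(-271\right) = 476 \left(-271\right) = -128996$)
$\frac{-86224 - 433444}{116557 + n} = \frac{-86224 - 433444}{116557 - 128996} = - \frac{519668}{-12439} = \left(-519668\right) \left(- \frac{1}{12439}\right) = \frac{519668}{12439}$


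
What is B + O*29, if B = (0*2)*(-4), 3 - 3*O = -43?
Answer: 1334/3 ≈ 444.67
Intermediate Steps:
O = 46/3 (O = 1 - 1/3*(-43) = 1 + 43/3 = 46/3 ≈ 15.333)
B = 0 (B = 0*(-4) = 0)
B + O*29 = 0 + (46/3)*29 = 0 + 1334/3 = 1334/3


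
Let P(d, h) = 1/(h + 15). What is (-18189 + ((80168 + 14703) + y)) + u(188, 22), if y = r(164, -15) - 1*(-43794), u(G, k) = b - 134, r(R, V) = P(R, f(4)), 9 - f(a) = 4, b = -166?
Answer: 2403521/20 ≈ 1.2018e+5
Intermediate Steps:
f(a) = 5 (f(a) = 9 - 1*4 = 9 - 4 = 5)
P(d, h) = 1/(15 + h)
r(R, V) = 1/20 (r(R, V) = 1/(15 + 5) = 1/20)
u(G, k) = -300 (u(G, k) = -166 - 134 = -300)
y = 875881/20 (y = 1/20 - 1*(-43794) = 1/20 + 43794 = 875881/20 ≈ 43794.)
(-18189 + ((80168 + 14703) + y)) + u(188, 22) = (-18189 + ((80168 + 14703) + 875881/20)) - 300 = (-18189 + (94871 + 875881/20)) - 300 = (-18189 + 2773301/20) - 300 = 2409521/20 - 300 = 2403521/20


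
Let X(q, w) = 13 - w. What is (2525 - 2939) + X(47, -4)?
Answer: -397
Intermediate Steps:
(2525 - 2939) + X(47, -4) = (2525 - 2939) + (13 - 1*(-4)) = -414 + (13 + 4) = -414 + 17 = -397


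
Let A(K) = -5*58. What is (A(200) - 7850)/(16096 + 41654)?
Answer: -74/525 ≈ -0.14095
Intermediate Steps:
A(K) = -290
(A(200) - 7850)/(16096 + 41654) = (-290 - 7850)/(16096 + 41654) = -8140/57750 = -8140*1/57750 = -74/525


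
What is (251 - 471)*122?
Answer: -26840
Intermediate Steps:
(251 - 471)*122 = -220*122 = -26840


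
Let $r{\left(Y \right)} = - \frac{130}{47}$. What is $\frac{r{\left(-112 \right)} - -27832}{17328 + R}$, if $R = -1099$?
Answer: $\frac{1307974}{762763} \approx 1.7148$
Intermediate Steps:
$r{\left(Y \right)} = - \frac{130}{47}$ ($r{\left(Y \right)} = \left(-130\right) \frac{1}{47} = - \frac{130}{47}$)
$\frac{r{\left(-112 \right)} - -27832}{17328 + R} = \frac{- \frac{130}{47} - -27832}{17328 - 1099} = \frac{- \frac{130}{47} + 27832}{16229} = \frac{1307974}{47} \cdot \frac{1}{16229} = \frac{1307974}{762763}$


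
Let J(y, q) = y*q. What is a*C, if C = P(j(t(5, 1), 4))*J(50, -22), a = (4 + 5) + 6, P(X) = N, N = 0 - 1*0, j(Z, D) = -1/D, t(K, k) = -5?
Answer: 0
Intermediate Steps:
N = 0 (N = 0 + 0 = 0)
P(X) = 0
a = 15 (a = 9 + 6 = 15)
J(y, q) = q*y
C = 0 (C = 0*(-22*50) = 0*(-1100) = 0)
a*C = 15*0 = 0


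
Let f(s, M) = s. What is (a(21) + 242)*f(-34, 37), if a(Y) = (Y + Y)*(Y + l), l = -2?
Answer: -35360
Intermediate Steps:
a(Y) = 2*Y*(-2 + Y) (a(Y) = (Y + Y)*(Y - 2) = (2*Y)*(-2 + Y) = 2*Y*(-2 + Y))
(a(21) + 242)*f(-34, 37) = (2*21*(-2 + 21) + 242)*(-34) = (2*21*19 + 242)*(-34) = (798 + 242)*(-34) = 1040*(-34) = -35360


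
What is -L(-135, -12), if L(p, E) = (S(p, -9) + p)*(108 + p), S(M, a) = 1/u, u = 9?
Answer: -3642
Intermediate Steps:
S(M, a) = ⅑ (S(M, a) = 1/9 = ⅑)
L(p, E) = (108 + p)*(⅑ + p) (L(p, E) = (⅑ + p)*(108 + p) = (108 + p)*(⅑ + p))
-L(-135, -12) = -(12 + (-135)² + (973/9)*(-135)) = -(12 + 18225 - 14595) = -1*3642 = -3642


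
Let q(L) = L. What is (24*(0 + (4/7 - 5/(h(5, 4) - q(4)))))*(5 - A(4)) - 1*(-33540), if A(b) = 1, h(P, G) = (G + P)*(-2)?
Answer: 2588484/77 ≈ 33617.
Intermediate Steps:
h(P, G) = -2*G - 2*P
(24*(0 + (4/7 - 5/(h(5, 4) - q(4)))))*(5 - A(4)) - 1*(-33540) = (24*(0 + (4/7 - 5/((-2*4 - 2*5) - 1*4))))*(5 - 1*1) - 1*(-33540) = (24*(0 + (4*(⅐) - 5/((-8 - 10) - 4))))*(5 - 1) + 33540 = (24*(0 + (4/7 - 5/(-18 - 4))))*4 + 33540 = (24*(0 + (4/7 - 5/(-22))))*4 + 33540 = (24*(0 + (4/7 - 5*(-1/22))))*4 + 33540 = (24*(0 + (4/7 + 5/22)))*4 + 33540 = (24*(0 + 123/154))*4 + 33540 = (24*(123/154))*4 + 33540 = (1476/77)*4 + 33540 = 5904/77 + 33540 = 2588484/77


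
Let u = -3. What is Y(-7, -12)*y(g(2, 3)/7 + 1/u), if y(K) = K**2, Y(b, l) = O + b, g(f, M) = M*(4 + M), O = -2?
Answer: -64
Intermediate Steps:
Y(b, l) = -2 + b
Y(-7, -12)*y(g(2, 3)/7 + 1/u) = (-2 - 7)*((3*(4 + 3))/7 + 1/(-3))**2 = -9*((3*7)*(1/7) + 1*(-1/3))**2 = -9*(21*(1/7) - 1/3)**2 = -9*(3 - 1/3)**2 = -9*(8/3)**2 = -9*64/9 = -64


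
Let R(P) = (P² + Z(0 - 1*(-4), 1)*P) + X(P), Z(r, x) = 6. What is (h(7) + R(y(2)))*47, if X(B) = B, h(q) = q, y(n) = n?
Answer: 1175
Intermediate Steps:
R(P) = P² + 7*P (R(P) = (P² + 6*P) + P = P² + 7*P)
(h(7) + R(y(2)))*47 = (7 + 2*(7 + 2))*47 = (7 + 2*9)*47 = (7 + 18)*47 = 25*47 = 1175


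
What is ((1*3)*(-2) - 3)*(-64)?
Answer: 576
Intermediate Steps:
((1*3)*(-2) - 3)*(-64) = (3*(-2) - 3)*(-64) = (-6 - 3)*(-64) = -9*(-64) = 576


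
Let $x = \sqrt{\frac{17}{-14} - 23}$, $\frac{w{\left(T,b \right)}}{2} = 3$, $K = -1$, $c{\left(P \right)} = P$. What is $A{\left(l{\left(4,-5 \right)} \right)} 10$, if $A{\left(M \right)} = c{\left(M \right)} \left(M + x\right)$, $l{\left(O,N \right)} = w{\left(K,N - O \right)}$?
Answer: $360 + \frac{30 i \sqrt{4746}}{7} \approx 360.0 + 295.25 i$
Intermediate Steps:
$w{\left(T,b \right)} = 6$ ($w{\left(T,b \right)} = 2 \cdot 3 = 6$)
$l{\left(O,N \right)} = 6$
$x = \frac{i \sqrt{4746}}{14}$ ($x = \sqrt{17 \left(- \frac{1}{14}\right) - 23} = \sqrt{- \frac{17}{14} - 23} = \sqrt{- \frac{339}{14}} = \frac{i \sqrt{4746}}{14} \approx 4.9208 i$)
$A{\left(M \right)} = M \left(M + \frac{i \sqrt{4746}}{14}\right)$
$A{\left(l{\left(4,-5 \right)} \right)} 10 = \frac{1}{14} \cdot 6 \left(14 \cdot 6 + i \sqrt{4746}\right) 10 = \frac{1}{14} \cdot 6 \left(84 + i \sqrt{4746}\right) 10 = \left(36 + \frac{3 i \sqrt{4746}}{7}\right) 10 = 360 + \frac{30 i \sqrt{4746}}{7}$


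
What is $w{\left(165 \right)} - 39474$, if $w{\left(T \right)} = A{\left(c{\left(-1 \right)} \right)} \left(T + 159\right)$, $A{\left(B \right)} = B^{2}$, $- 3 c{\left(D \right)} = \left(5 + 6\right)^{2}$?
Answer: $487602$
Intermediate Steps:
$c{\left(D \right)} = - \frac{121}{3}$ ($c{\left(D \right)} = - \frac{\left(5 + 6\right)^{2}}{3} = - \frac{11^{2}}{3} = \left(- \frac{1}{3}\right) 121 = - \frac{121}{3}$)
$w{\left(T \right)} = \frac{775973}{3} + \frac{14641 T}{9}$ ($w{\left(T \right)} = \left(- \frac{121}{3}\right)^{2} \left(T + 159\right) = \frac{14641 \left(159 + T\right)}{9} = \frac{775973}{3} + \frac{14641 T}{9}$)
$w{\left(165 \right)} - 39474 = \left(\frac{775973}{3} + \frac{14641}{9} \cdot 165\right) - 39474 = \left(\frac{775973}{3} + \frac{805255}{3}\right) - 39474 = 527076 - 39474 = 487602$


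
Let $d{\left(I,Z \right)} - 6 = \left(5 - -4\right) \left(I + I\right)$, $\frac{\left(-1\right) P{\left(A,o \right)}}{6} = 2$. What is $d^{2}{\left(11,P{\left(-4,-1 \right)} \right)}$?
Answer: $41616$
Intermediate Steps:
$P{\left(A,o \right)} = -12$ ($P{\left(A,o \right)} = \left(-6\right) 2 = -12$)
$d{\left(I,Z \right)} = 6 + 18 I$ ($d{\left(I,Z \right)} = 6 + \left(5 - -4\right) \left(I + I\right) = 6 + \left(5 + 4\right) 2 I = 6 + 9 \cdot 2 I = 6 + 18 I$)
$d^{2}{\left(11,P{\left(-4,-1 \right)} \right)} = \left(6 + 18 \cdot 11\right)^{2} = \left(6 + 198\right)^{2} = 204^{2} = 41616$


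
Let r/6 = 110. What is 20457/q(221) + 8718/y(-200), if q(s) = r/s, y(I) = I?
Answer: 3743523/550 ≈ 6806.4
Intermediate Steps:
r = 660 (r = 6*110 = 660)
q(s) = 660/s
20457/q(221) + 8718/y(-200) = 20457/((660/221)) + 8718/(-200) = 20457/((660*(1/221))) + 8718*(-1/200) = 20457/(660/221) - 4359/100 = 20457*(221/660) - 4359/100 = 1506999/220 - 4359/100 = 3743523/550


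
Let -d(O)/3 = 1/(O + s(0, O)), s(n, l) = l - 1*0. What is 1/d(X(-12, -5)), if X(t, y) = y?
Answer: 10/3 ≈ 3.3333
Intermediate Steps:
s(n, l) = l (s(n, l) = l + 0 = l)
d(O) = -3/(2*O) (d(O) = -3/(O + O) = -3*1/(2*O) = -3/(2*O))
1/d(X(-12, -5)) = 1/(-3/2/(-5)) = 1/(-3/2*(-⅕)) = 1/(3/10) = 10/3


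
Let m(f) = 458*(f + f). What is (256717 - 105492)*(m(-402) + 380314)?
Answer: 1827100450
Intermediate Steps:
m(f) = 916*f (m(f) = 458*(2*f) = 916*f)
(256717 - 105492)*(m(-402) + 380314) = (256717 - 105492)*(916*(-402) + 380314) = 151225*(-368232 + 380314) = 151225*12082 = 1827100450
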